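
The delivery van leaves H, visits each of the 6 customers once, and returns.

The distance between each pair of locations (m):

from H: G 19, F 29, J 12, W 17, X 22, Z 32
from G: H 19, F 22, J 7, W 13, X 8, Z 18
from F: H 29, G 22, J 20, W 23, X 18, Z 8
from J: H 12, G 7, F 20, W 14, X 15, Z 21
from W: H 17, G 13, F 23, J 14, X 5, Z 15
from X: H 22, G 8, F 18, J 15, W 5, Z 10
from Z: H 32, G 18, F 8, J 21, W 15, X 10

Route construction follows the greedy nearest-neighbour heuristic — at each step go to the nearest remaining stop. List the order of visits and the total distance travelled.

From H: distances to unvisited — J=12, W=17, G=19, X=22, F=29, Z=32. Nearest is J (12).
From J: distances to unvisited — G=7, W=14, X=15, F=20, Z=21. Nearest is G (7).
From G: distances to unvisited — X=8, W=13, Z=18, F=22. Nearest is X (8).
From X: distances to unvisited — W=5, Z=10, F=18. Nearest is W (5).
From W: distances to unvisited — Z=15, F=23. Nearest is Z (15).
From Z: distances to unvisited — F=8. Nearest is F (8).
Return F→H: 29.
Total = 12 + 7 + 8 + 5 + 15 + 8 + 29 = 84.

Total distance 84 m via the nearest-neighbour route H → J → G → X → W → Z → F → H.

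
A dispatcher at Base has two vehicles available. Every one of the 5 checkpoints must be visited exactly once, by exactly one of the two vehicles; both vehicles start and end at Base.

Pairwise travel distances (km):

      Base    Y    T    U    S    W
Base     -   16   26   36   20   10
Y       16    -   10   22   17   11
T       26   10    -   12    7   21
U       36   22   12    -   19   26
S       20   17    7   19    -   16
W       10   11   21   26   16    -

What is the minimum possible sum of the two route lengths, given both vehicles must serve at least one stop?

There are 2^4 − 1 = 15 ways to divide the 5 stops into two non-empty groups. For each, the best each vehicle can do is its own shortest tour through its group:
  {Y} + {T, U, S, W}: 32 + 75 = 107
  {T} + {Y, U, S, W}: 52 + 82 = 134
  {Y, T} + {U, S, W}: 52 + 75 = 127
  {U} + {Y, T, S, W}: 72 + 58 = 130
  {Y, U} + {T, S, W}: 74 + 58 = 132
  {T, U} + {Y, S, W}: 74 + 58 = 132
  … (15 splits in total)
  {Y, T, U, S} + {W}: 77 + 20 = 97  ← best
Best: vehicle 1 Base → Y → T → U → S → Base = 77; vehicle 2 Base → W → Base = 20; combined 97.

97 km — the smallest possible combined total.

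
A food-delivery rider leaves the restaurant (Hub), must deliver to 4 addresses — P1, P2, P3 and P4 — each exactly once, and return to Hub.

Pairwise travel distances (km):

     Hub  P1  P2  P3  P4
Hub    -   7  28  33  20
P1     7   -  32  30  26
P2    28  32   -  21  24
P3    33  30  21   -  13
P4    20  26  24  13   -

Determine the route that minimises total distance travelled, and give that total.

Shortest round trip = 93 km.

Hub - P1 - P2 - P3 - P4 - Hub: 7+32+21+13+20 = 93
Hub - P1 - P2 - P4 - P3 - Hub: 7+32+24+13+33 = 109
Hub - P1 - P3 - P2 - P4 - Hub: 7+30+21+24+20 = 102
Hub - P1 - P3 - P4 - P2 - Hub: 7+30+13+24+28 = 102
Hub - P1 - P4 - P2 - P3 - Hub: 7+26+24+21+33 = 111
Hub - P1 - P4 - P3 - P2 - Hub: 7+26+13+21+28 = 95
Hub - P2 - P1 - P3 - P4 - Hub: 28+32+30+13+20 = 123
Hub - P2 - P1 - P4 - P3 - Hub: 28+32+26+13+33 = 132
Hub - P2 - P3 - P1 - P4 - Hub: 28+21+30+26+20 = 125
Hub - P2 - P4 - P1 - P3 - Hub: 28+24+26+30+33 = 141
Hub - P3 - P1 - P2 - P4 - Hub: 33+30+32+24+20 = 139
Hub - P3 - P2 - P1 - P4 - Hub: 33+21+32+26+20 = 132
The minimum is 93.
One optimal route: Hub → P1 → P2 → P3 → P4 → Hub (or its reverse).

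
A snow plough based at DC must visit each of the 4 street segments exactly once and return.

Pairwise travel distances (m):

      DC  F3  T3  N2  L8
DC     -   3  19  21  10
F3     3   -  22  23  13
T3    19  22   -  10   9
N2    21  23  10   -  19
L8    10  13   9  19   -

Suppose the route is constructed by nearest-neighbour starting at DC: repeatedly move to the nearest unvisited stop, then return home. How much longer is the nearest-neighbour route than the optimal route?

1 m longer than the optimal tour.

DC: F3=3, L8=10, T3=19, N2=21 ⇒ F3
F3: L8=13, T3=22, N2=23 ⇒ L8
L8: T3=9, N2=19 ⇒ T3
T3: N2=10 ⇒ N2
NN route DC → F3 → L8 → T3 → N2 → DC costs 56.
Optimal: DC → F3 → N2 → T3 → L8 → DC costs 55 (by enumerating all 12 distinct tours).
Excess = 56 − 55 = 1.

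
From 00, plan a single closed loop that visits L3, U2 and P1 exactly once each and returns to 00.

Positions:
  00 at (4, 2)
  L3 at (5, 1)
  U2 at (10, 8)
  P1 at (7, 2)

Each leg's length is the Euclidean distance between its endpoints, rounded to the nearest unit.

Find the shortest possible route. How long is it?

00 - L3 - U2 - P1 - 00: 1+9+7+3 = 20
00 - L3 - P1 - U2 - 00: 1+2+7+8 = 18
00 - U2 - L3 - P1 - 00: 8+9+2+3 = 22
The minimum is 18.
One optimal route: 00 → L3 → P1 → U2 → 00 (or its reverse).

18 — the shortest possible round trip.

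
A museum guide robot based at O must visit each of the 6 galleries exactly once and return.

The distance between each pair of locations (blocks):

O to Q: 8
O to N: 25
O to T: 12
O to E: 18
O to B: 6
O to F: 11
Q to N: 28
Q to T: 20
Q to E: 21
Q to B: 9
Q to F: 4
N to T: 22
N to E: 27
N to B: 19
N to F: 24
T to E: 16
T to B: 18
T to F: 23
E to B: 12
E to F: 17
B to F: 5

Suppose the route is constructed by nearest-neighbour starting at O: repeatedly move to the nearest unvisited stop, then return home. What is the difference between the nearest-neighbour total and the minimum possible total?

O: B=6, Q=8, F=11, T=12, E=18, N=25 ⇒ B
B: F=5, Q=9, E=12, T=18, N=19 ⇒ F
F: Q=4, E=17, T=23, N=24 ⇒ Q
Q: T=20, E=21, N=28 ⇒ T
T: E=16, N=22 ⇒ E
E: N=27 ⇒ N
NN route O → B → F → Q → T → E → N → O costs 103.
Optimal: O → Q → F → B → E → N → T → O costs 90 (by enumerating all 360 distinct tours).
Excess = 103 − 90 = 13.

Excess over optimum: 13 blocks.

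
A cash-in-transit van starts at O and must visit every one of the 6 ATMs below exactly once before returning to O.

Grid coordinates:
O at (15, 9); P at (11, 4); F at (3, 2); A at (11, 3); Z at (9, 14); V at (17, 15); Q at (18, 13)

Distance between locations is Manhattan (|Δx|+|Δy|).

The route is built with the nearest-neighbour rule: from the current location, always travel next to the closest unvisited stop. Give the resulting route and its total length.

O → [Q:7 / V:8 / P:9 / A:10 / Z:11 / F:19] → Q (7)
Q → [V:3 / Z:10 / P:16 / A:17 / F:26] → V (3)
V → [Z:9 / P:17 / A:18 / F:27] → Z (9)
Z → [P:12 / A:13 / F:18] → P (12)
P → [A:1 / F:10] → A (1)
A → [F:9] → F (9)
Return F→O: 19.
Total = 7 + 3 + 9 + 12 + 1 + 9 + 19 = 60.

Total distance 60 via the nearest-neighbour route O → Q → V → Z → P → A → F → O.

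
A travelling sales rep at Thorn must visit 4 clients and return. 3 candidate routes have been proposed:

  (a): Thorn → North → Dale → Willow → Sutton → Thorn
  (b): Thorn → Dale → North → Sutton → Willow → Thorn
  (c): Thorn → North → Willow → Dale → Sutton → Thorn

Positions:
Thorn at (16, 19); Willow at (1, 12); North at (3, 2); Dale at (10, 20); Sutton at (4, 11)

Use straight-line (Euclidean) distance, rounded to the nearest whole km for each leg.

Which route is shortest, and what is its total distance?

(a): 21 + 19 + 12 + 3 + 14 = 69
(b): 6 + 19 + 9 + 3 + 17 = 54
(c): 21 + 10 + 12 + 11 + 14 = 68

Shortest is (b), total 54 km.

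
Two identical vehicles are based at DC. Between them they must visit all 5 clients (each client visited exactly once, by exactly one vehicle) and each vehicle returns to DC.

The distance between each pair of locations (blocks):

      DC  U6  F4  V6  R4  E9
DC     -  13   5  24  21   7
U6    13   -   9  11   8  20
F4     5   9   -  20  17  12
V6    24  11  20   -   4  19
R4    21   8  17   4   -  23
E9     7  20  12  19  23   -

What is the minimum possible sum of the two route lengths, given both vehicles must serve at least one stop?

Try each way of splitting the stops between the two vehicles (each non-empty) and, for each split, find the best tour for each vehicle:
  {U6} + {F4, V6, R4, E9}: 26 + 52 = 78
  {F4} + {U6, V6, R4, E9}: 10 + 51 = 61
  {U6, F4} + {V6, R4, E9}: 27 + 51 = 78
  {V6} + {U6, F4, R4, E9}: 48 + 52 = 100
  {U6, V6} + {F4, R4, E9}: 48 + 52 = 100
  {F4, V6} + {U6, R4, E9}: 49 + 51 = 100
  … (15 splits in total)
Best: vehicle 1 DC → F4 → DC = 10; vehicle 2 DC → U6 → R4 → V6 → E9 → DC = 51; combined 61.

61 blocks — the smallest possible combined total.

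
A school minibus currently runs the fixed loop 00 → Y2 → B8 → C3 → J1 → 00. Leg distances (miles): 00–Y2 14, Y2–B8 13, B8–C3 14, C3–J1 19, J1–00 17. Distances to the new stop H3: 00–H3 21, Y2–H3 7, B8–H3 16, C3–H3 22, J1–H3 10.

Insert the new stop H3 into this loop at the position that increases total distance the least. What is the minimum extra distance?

Insertion cost between consecutive stops i–j is d(i,H3) + d(H3,j) − d(i,j):
  between 00 and Y2: 21 + 7 − 14 = 14
  between Y2 and B8: 7 + 16 − 13 = 10
  between B8 and C3: 16 + 22 − 14 = 24
  between C3 and J1: 22 + 10 − 19 = 13
  between J1 and 00: 10 + 21 − 17 = 14
Cheapest insertion is between Y2 and B8, adding 10.
New total = 77 + 10 = 87.

Minimum extra distance: 10 miles, inserting H3 between Y2 and B8.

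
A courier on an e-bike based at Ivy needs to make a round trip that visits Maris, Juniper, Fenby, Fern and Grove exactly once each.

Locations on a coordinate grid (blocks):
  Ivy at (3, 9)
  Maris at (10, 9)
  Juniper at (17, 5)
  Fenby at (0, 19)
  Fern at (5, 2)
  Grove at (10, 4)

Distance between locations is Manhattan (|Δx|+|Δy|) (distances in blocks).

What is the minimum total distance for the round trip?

Ivy → Maris → Juniper → Fenby → Fern → Grove → Ivy: 7+11+31+22+7+12 = 90
Ivy → Maris → Juniper → Fenby → Grove → Fern → Ivy: 7+11+31+25+7+9 = 90
Ivy → Maris → Juniper → Fern → Fenby → Grove → Ivy: 7+11+15+22+25+12 = 92
Ivy → Maris → Juniper → Fern → Grove → Fenby → Ivy: 7+11+15+7+25+13 = 78
Ivy → Maris → Juniper → Grove → Fenby → Fern → Ivy: 7+11+8+25+22+9 = 82
Ivy → Maris → Juniper → Grove → Fern → Fenby → Ivy: 7+11+8+7+22+13 = 68
Ivy → Maris → Fenby → Juniper → Fern → Grove → Ivy: 7+20+31+15+7+12 = 92
Ivy → Maris → Fenby → Juniper → Grove → Fern → Ivy: 7+20+31+8+7+9 = 82
Ivy → Maris → Fenby → Fern → Juniper → Grove → Ivy: 7+20+22+15+8+12 = 84
Ivy → Maris → Fenby → Fern → Grove → Juniper → Ivy: 7+20+22+7+8+18 = 82
Ivy → Maris → Fenby → Grove → Juniper → Fern → Ivy: 7+20+25+8+15+9 = 84
Ivy → Maris → Fenby → Grove → Fern → Juniper → Ivy: 7+20+25+7+15+18 = 92
Ivy → Maris → Fern → Juniper → Fenby → Grove → Ivy: 7+12+15+31+25+12 = 102
Ivy → Maris → Fern → Juniper → Grove → Fenby → Ivy: 7+12+15+8+25+13 = 80
… (46 more)
The minimum is 68.
One optimal route: Ivy → Maris → Juniper → Grove → Fern → Fenby → Ivy (or its reverse).

68 blocks — the shortest possible round trip.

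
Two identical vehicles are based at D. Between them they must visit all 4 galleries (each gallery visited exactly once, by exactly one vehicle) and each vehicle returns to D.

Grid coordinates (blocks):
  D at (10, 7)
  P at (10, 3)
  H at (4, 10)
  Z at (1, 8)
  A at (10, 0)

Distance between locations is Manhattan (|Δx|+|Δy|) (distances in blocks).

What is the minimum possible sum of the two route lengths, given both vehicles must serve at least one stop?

Check every non-empty split of the stops between the two vehicles; for each half take its own optimal tour:
  {P} + {H, Z, A}: 8 + 38 = 46
  {H} + {P, Z, A}: 18 + 34 = 52
  {P, H} + {Z, A}: 26 + 34 = 60
  {Z} + {P, H, A}: 20 + 32 = 52
  {P, Z} + {H, A}: 28 + 32 = 60
  {H, Z} + {P, A}: 24 + 14 = 38
  … (7 splits in total)
Best: vehicle 1 D → H → Z → D = 24; vehicle 2 D → P → A → D = 14; combined 38.

38 blocks — the smallest possible combined total.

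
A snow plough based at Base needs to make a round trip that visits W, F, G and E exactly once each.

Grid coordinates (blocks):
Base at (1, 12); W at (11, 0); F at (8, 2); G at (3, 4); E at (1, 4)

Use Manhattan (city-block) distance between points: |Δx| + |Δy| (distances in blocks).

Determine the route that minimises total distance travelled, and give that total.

44 blocks — the shortest possible round trip.

Base - W - F - G - E - Base: 22+5+7+2+8 = 44
Base - W - F - E - G - Base: 22+5+9+2+10 = 48
Base - W - G - F - E - Base: 22+12+7+9+8 = 58
Base - W - G - E - F - Base: 22+12+2+9+17 = 62
Base - W - E - F - G - Base: 22+14+9+7+10 = 62
Base - W - E - G - F - Base: 22+14+2+7+17 = 62
Base - F - W - G - E - Base: 17+5+12+2+8 = 44
Base - F - W - E - G - Base: 17+5+14+2+10 = 48
Base - F - G - W - E - Base: 17+7+12+14+8 = 58
Base - F - E - W - G - Base: 17+9+14+12+10 = 62
Base - G - W - F - E - Base: 10+12+5+9+8 = 44
Base - G - F - W - E - Base: 10+7+5+14+8 = 44
The minimum is 44.
One optimal route: Base → W → F → G → E → Base (or its reverse).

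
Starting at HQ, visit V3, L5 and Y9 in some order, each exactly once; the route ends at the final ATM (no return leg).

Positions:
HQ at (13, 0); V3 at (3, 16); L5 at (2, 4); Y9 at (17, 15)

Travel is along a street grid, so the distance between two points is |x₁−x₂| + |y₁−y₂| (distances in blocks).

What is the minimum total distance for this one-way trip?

There are 3! = 6 possible orderings.
HQ - V3 - L5 - Y9: 26+13+26 = 65
HQ - V3 - Y9 - L5: 26+15+26 = 67
HQ - L5 - V3 - Y9: 15+13+15 = 43
HQ - L5 - Y9 - V3: 15+26+15 = 56
HQ - Y9 - V3 - L5: 19+15+13 = 47
HQ - Y9 - L5 - V3: 19+26+13 = 58
The minimum is 43.
One shortest path: HQ → L5 → V3 → Y9.

Shortest open route: 43 blocks.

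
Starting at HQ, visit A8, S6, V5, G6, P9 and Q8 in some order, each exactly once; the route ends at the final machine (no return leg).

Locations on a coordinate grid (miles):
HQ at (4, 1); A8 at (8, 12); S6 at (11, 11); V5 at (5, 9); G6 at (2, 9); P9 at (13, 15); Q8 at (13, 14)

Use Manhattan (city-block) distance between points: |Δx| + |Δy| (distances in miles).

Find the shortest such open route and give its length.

There are 6! = 720 possible orderings.
HQ→A8→S6→V5→G6→P9→Q8: 15+4+8+3+17+1 = 48
HQ→A8→S6→V5→G6→Q8→P9: 15+4+8+3+16+1 = 47
HQ→A8→S6→V5→P9→G6→Q8: 15+4+8+14+17+16 = 74
HQ→A8→S6→V5→P9→Q8→G6: 15+4+8+14+1+16 = 58
HQ→A8→S6→V5→Q8→G6→P9: 15+4+8+13+16+17 = 73
HQ→A8→S6→V5→Q8→P9→G6: 15+4+8+13+1+17 = 58
HQ→A8→S6→G6→V5→P9→Q8: 15+4+11+3+14+1 = 48
HQ→A8→S6→G6→V5→Q8→P9: 15+4+11+3+13+1 = 47
… (712 more)
HQ→G6→V5→A8→S6→Q8→P9: 10+3+6+4+5+1 = 29  ← best
The minimum is 29.
One shortest path: HQ → G6 → V5 → A8 → S6 → Q8 → P9.

29 miles — the minimum one-way total.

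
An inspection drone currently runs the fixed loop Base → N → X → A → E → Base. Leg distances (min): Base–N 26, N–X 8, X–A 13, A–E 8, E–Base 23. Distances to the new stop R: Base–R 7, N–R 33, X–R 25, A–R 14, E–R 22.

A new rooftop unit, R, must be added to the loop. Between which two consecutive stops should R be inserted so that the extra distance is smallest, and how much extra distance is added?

Minimum extra distance: 6 min, inserting R between E and Base.

Insertion cost between consecutive stops i–j is d(i,R) + d(R,j) − d(i,j):
  between Base and N: 7 + 33 − 26 = 14
  between N and X: 33 + 25 − 8 = 50
  between X and A: 25 + 14 − 13 = 26
  between A and E: 14 + 22 − 8 = 28
  between E and Base: 22 + 7 − 23 = 6
Cheapest insertion is between E and Base, adding 6.
New total = 78 + 6 = 84.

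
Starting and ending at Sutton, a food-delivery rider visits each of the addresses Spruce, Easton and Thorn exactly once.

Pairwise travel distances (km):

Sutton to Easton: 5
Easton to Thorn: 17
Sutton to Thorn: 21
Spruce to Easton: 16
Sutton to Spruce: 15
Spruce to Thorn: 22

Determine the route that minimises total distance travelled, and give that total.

Sutton-Spruce-Easton-Thorn-Sutton: 15+16+17+21 = 69
Sutton-Spruce-Thorn-Easton-Sutton: 15+22+17+5 = 59
Sutton-Easton-Spruce-Thorn-Sutton: 5+16+22+21 = 64
The minimum is 59.
One optimal route: Sutton → Spruce → Thorn → Easton → Sutton (or its reverse).

Minimum total distance: 59 km.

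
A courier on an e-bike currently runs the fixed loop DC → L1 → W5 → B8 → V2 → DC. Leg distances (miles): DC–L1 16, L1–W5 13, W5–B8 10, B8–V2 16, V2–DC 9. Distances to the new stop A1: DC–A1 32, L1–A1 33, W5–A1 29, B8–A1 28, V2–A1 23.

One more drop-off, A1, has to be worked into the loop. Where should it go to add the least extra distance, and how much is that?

Insertion cost between consecutive stops i–j is d(i,A1) + d(A1,j) − d(i,j):
  between DC and L1: 32 + 33 − 16 = 49
  between L1 and W5: 33 + 29 − 13 = 49
  between W5 and B8: 29 + 28 − 10 = 47
  between B8 and V2: 28 + 23 − 16 = 35
  between V2 and DC: 23 + 32 − 9 = 46
Cheapest insertion is between B8 and V2, adding 35.
New total = 64 + 35 = 99.

+35 miles — insert A1 between B8 and V2.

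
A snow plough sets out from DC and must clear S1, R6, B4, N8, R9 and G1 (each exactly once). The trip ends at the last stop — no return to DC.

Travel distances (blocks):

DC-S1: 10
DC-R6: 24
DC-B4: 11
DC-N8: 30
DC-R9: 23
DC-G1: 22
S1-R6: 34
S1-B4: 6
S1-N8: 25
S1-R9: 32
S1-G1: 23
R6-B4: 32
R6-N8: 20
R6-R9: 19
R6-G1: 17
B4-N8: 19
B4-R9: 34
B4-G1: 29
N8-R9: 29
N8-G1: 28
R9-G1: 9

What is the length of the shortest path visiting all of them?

Shortest open route: 81 blocks.

There are 6! = 720 possible orderings.
DC - S1 - R6 - B4 - N8 - R9 - G1: 10+34+32+19+29+9 = 133
DC - S1 - R6 - B4 - N8 - G1 - R9: 10+34+32+19+28+9 = 132
DC - S1 - R6 - B4 - R9 - N8 - G1: 10+34+32+34+29+28 = 167
DC - S1 - R6 - B4 - R9 - G1 - N8: 10+34+32+34+9+28 = 147
DC - S1 - R6 - B4 - G1 - N8 - R9: 10+34+32+29+28+29 = 162
DC - S1 - R6 - B4 - G1 - R9 - N8: 10+34+32+29+9+29 = 143
DC - S1 - R6 - N8 - B4 - R9 - G1: 10+34+20+19+34+9 = 126
DC - S1 - R6 - N8 - B4 - G1 - R9: 10+34+20+19+29+9 = 121
… (712 more)
DC - S1 - B4 - N8 - R6 - G1 - R9: 10+6+19+20+17+9 = 81  ← best
The minimum is 81.
One shortest path: DC → S1 → B4 → N8 → R6 → G1 → R9.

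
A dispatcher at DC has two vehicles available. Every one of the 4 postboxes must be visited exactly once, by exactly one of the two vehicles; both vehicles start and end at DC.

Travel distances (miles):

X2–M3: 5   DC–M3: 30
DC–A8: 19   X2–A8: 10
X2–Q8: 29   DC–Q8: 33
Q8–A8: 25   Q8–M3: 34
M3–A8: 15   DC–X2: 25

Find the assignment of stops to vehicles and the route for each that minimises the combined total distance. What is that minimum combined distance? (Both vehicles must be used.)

Minimum combined distance: 130 miles.

Try each way of splitting the stops between the two vehicles (each non-empty) and, for each split, find the best tour for each vehicle:
  {X2} + {Q8, M3, A8}: 50 + 101 = 151
  {Q8} + {X2, M3, A8}: 66 + 64 = 130
  {X2, Q8} + {M3, A8}: 87 + 64 = 151
  {M3} + {X2, Q8, A8}: 60 + 91 = 151
  {X2, M3} + {Q8, A8}: 60 + 77 = 137
  {Q8, M3} + {X2, A8}: 97 + 54 = 151
  … (7 splits in total)
Best: vehicle 1 DC → Q8 → DC = 66; vehicle 2 DC → X2 → M3 → A8 → DC = 64; combined 130.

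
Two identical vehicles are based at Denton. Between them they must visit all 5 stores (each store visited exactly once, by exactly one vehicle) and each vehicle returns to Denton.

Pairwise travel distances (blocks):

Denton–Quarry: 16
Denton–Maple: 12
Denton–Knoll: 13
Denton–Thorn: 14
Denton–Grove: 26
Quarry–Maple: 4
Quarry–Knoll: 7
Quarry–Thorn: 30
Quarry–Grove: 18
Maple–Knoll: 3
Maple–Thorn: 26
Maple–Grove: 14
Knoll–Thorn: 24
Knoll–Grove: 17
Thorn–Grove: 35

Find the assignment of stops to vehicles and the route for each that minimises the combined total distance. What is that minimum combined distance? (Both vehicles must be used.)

Minimum combined distance: 92 blocks.

Check every non-empty split of the stops between the two vehicles; for each half take its own optimal tour:
  {Quarry} + {Maple, Knoll, Thorn, Grove}: 32 + 79 = 111
  {Maple} + {Quarry, Knoll, Thorn, Grove}: 24 + 87 = 111
  {Quarry, Maple} + {Knoll, Thorn, Grove}: 32 + 79 = 111
  {Knoll} + {Quarry, Maple, Thorn, Grove}: 26 + 83 = 109
  {Quarry, Knoll} + {Maple, Thorn, Grove}: 36 + 75 = 111
  {Maple, Knoll} + {Quarry, Thorn, Grove}: 28 + 83 = 111
  … (15 splits in total)
  {Thorn} + {Quarry, Maple, Knoll, Grove}: 28 + 64 = 92  ← best
Best: vehicle 1 Denton → Thorn → Denton = 28; vehicle 2 Denton → Quarry → Maple → Grove → Knoll → Denton = 64; combined 92.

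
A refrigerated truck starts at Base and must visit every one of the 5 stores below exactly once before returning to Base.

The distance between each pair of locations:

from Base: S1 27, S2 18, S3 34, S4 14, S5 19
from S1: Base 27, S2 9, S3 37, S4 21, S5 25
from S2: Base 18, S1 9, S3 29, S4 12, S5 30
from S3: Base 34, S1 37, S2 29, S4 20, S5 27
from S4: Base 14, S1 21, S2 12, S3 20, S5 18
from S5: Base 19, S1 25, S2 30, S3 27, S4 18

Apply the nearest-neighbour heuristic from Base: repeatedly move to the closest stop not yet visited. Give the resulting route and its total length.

Nearest-neighbour total = 121; route Base → S4 → S2 → S1 → S5 → S3 → Base.

At Base the remaining stops are S4 14, S2 18, S5 19, S1 27, S3 34; go to S4.
At S4 the remaining stops are S2 12, S5 18, S3 20, S1 21; go to S2.
At S2 the remaining stops are S1 9, S3 29, S5 30; go to S1.
At S1 the remaining stops are S5 25, S3 37; go to S5.
At S5 the remaining stops are S3 27; go to S3.
Return S3→Base: 34.
Total = 14 + 12 + 9 + 25 + 27 + 34 = 121.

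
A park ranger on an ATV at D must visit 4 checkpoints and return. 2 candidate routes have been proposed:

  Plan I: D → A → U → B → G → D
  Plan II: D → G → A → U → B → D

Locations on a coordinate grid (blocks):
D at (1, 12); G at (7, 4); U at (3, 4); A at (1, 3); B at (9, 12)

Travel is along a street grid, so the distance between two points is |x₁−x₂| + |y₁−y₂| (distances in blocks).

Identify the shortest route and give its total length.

46 blocks — Plan II is the shortest.

Plan I: 9 + 3 + 14 + 10 + 14 = 50
Plan II: 14 + 7 + 3 + 14 + 8 = 46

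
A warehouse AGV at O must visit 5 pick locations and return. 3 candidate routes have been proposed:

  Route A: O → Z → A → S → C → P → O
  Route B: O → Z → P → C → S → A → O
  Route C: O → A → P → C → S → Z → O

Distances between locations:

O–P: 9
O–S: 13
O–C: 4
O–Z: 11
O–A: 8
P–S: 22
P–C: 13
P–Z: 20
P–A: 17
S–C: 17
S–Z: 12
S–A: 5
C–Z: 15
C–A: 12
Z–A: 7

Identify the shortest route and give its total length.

Route A: 11 + 7 + 5 + 17 + 13 + 9 = 62
Route B: 11 + 20 + 13 + 17 + 5 + 8 = 74
Route C: 8 + 17 + 13 + 17 + 12 + 11 = 78

62 — Route A is the shortest.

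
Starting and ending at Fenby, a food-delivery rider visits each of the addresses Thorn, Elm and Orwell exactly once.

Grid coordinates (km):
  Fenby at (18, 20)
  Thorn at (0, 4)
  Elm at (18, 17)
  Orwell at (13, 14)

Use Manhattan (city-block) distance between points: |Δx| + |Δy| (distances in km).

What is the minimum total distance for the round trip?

Fenby - Thorn - Elm - Orwell - Fenby: 34+31+8+11 = 84
Fenby - Thorn - Orwell - Elm - Fenby: 34+23+8+3 = 68
Fenby - Elm - Thorn - Orwell - Fenby: 3+31+23+11 = 68
The minimum is 68.
One optimal route: Fenby → Thorn → Orwell → Elm → Fenby (or its reverse).

Minimum total distance: 68 km.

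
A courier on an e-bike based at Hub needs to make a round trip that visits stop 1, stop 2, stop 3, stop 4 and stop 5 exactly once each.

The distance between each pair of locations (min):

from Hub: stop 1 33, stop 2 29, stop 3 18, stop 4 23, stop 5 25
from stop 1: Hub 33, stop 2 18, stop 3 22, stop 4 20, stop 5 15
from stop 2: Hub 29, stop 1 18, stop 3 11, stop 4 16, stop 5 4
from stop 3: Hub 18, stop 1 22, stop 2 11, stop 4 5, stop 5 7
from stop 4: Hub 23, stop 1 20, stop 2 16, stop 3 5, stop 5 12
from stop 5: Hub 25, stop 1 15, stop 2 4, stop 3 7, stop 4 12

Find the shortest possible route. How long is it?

Shortest round trip = 90 min.

With 5 stops there are 5!/2 = 60 distinct round trips (a route and its reverse cost the same).
Hub→stop 1→stop 2→stop 3→stop 4→stop 5→Hub: 33+18+11+5+12+25 = 104
Hub→stop 1→stop 2→stop 3→stop 5→stop 4→Hub: 33+18+11+7+12+23 = 104
Hub→stop 1→stop 2→stop 4→stop 3→stop 5→Hub: 33+18+16+5+7+25 = 104
Hub→stop 1→stop 2→stop 4→stop 5→stop 3→Hub: 33+18+16+12+7+18 = 104
Hub→stop 1→stop 2→stop 5→stop 3→stop 4→Hub: 33+18+4+7+5+23 = 90
Hub→stop 1→stop 2→stop 5→stop 4→stop 3→Hub: 33+18+4+12+5+18 = 90
Hub→stop 1→stop 3→stop 2→stop 4→stop 5→Hub: 33+22+11+16+12+25 = 119
Hub→stop 1→stop 3→stop 2→stop 5→stop 4→Hub: 33+22+11+4+12+23 = 105
Hub→stop 1→stop 3→stop 4→stop 2→stop 5→Hub: 33+22+5+16+4+25 = 105
Hub→stop 1→stop 3→stop 4→stop 5→stop 2→Hub: 33+22+5+12+4+29 = 105
Hub→stop 1→stop 3→stop 5→stop 2→stop 4→Hub: 33+22+7+4+16+23 = 105
Hub→stop 1→stop 3→stop 5→stop 4→stop 2→Hub: 33+22+7+12+16+29 = 119
Hub→stop 1→stop 4→stop 2→stop 3→stop 5→Hub: 33+20+16+11+7+25 = 112
Hub→stop 1→stop 4→stop 2→stop 5→stop 3→Hub: 33+20+16+4+7+18 = 98
… (46 more)
The minimum is 90.
One optimal route: Hub → stop 1 → stop 2 → stop 5 → stop 3 → stop 4 → Hub (or its reverse).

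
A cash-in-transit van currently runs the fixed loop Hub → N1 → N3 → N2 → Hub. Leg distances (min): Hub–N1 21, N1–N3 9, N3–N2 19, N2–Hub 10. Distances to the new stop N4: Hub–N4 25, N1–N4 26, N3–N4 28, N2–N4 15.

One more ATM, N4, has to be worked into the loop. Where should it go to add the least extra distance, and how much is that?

Insertion cost between consecutive stops i–j is d(i,N4) + d(N4,j) − d(i,j):
  between Hub and N1: 25 + 26 − 21 = 30
  between N1 and N3: 26 + 28 − 9 = 45
  between N3 and N2: 28 + 15 − 19 = 24
  between N2 and Hub: 15 + 25 − 10 = 30
Cheapest insertion is between N3 and N2, adding 24.
New total = 59 + 24 = 83.

Adding 24 min by placing N4 on the N3–N2 leg.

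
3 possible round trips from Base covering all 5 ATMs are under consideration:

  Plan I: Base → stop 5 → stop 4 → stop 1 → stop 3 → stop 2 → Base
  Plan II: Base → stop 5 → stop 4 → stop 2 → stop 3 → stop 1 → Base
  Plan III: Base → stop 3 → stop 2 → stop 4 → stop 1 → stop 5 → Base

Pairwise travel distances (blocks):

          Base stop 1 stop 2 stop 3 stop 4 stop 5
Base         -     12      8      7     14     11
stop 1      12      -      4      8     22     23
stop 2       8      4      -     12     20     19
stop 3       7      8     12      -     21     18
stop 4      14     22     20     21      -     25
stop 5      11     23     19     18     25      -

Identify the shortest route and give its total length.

Plan I: 11 + 25 + 22 + 8 + 12 + 8 = 86
Plan II: 11 + 25 + 20 + 12 + 8 + 12 = 88
Plan III: 7 + 12 + 20 + 22 + 23 + 11 = 95

Shortest is Plan I, total 86 blocks.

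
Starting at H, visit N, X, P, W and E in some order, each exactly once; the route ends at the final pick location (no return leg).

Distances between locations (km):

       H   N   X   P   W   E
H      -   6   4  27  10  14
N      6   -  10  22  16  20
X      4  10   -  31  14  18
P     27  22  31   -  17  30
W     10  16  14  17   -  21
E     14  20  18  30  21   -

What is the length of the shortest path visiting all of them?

There are 5! = 120 possible orderings.
H - N - X - P - W - E: 6+10+31+17+21 = 85
H - N - X - P - E - W: 6+10+31+30+21 = 98
H - N - X - W - P - E: 6+10+14+17+30 = 77
H - N - X - W - E - P: 6+10+14+21+30 = 81
H - N - X - E - P - W: 6+10+18+30+17 = 81
H - N - X - E - W - P: 6+10+18+21+17 = 72
H - N - P - X - W - E: 6+22+31+14+21 = 94
H - N - P - X - E - W: 6+22+31+18+21 = 98
H - N - P - W - X - E: 6+22+17+14+18 = 77
H - N - P - W - E - X: 6+22+17+21+18 = 84
H - N - P - E - X - W: 6+22+30+18+14 = 90
H - N - P - E - W - X: 6+22+30+21+14 = 93
H - N - W - X - P - E: 6+16+14+31+30 = 97
H - N - W - X - E - P: 6+16+14+18+30 = 84
… (106 more)
The minimum is 72.
One shortest path: H → N → X → E → W → P.

Shortest open route: 72 km.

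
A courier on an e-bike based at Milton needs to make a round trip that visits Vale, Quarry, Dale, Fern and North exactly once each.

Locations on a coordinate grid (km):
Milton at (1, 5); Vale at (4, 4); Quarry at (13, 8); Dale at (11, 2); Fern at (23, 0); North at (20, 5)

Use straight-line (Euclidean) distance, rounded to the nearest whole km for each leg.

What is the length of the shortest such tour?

Milton - Vale - Quarry - Dale - Fern - North - Milton: 3+10+6+12+6+19 = 56
Milton - Vale - Quarry - Dale - North - Fern - Milton: 3+10+6+9+6+23 = 57
Milton - Vale - Quarry - Fern - Dale - North - Milton: 3+10+13+12+9+19 = 66
Milton - Vale - Quarry - Fern - North - Dale - Milton: 3+10+13+6+9+10 = 51
Milton - Vale - Quarry - North - Dale - Fern - Milton: 3+10+8+9+12+23 = 65
Milton - Vale - Quarry - North - Fern - Dale - Milton: 3+10+8+6+12+10 = 49
Milton - Vale - Dale - Quarry - Fern - North - Milton: 3+7+6+13+6+19 = 54
Milton - Vale - Dale - Quarry - North - Fern - Milton: 3+7+6+8+6+23 = 53
Milton - Vale - Dale - Fern - Quarry - North - Milton: 3+7+12+13+8+19 = 62
Milton - Vale - Dale - Fern - North - Quarry - Milton: 3+7+12+6+8+12 = 48
Milton - Vale - Dale - North - Quarry - Fern - Milton: 3+7+9+8+13+23 = 63
Milton - Vale - Dale - North - Fern - Quarry - Milton: 3+7+9+6+13+12 = 50
Milton - Vale - Fern - Quarry - Dale - North - Milton: 3+19+13+6+9+19 = 69
Milton - Vale - Fern - Quarry - North - Dale - Milton: 3+19+13+8+9+10 = 62
… (46 more)
The minimum is 48.
One optimal route: Milton → Vale → Dale → Fern → North → Quarry → Milton (or its reverse).

Minimum total distance: 48 km.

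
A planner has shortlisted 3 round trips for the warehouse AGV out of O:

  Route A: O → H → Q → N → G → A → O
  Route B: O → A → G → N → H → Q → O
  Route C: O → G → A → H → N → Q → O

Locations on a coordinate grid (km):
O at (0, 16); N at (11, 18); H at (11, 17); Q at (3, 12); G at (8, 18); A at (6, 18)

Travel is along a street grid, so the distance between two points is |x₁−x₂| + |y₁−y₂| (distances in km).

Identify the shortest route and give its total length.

34 km — Route B is the shortest.

Route A: 12 + 13 + 14 + 3 + 2 + 8 = 52
Route B: 8 + 2 + 3 + 1 + 13 + 7 = 34
Route C: 10 + 2 + 6 + 1 + 14 + 7 = 40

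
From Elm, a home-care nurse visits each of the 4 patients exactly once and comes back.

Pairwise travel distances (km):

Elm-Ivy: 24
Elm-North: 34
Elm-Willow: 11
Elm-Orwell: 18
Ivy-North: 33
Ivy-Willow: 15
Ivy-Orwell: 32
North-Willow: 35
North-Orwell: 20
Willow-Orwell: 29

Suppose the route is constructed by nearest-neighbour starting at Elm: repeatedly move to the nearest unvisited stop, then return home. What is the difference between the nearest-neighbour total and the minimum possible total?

15 km longer than the optimal tour.

Elm: Willow=11, Orwell=18, Ivy=24, North=34 ⇒ Willow
Willow: Ivy=15, Orwell=29, North=35 ⇒ Ivy
Ivy: Orwell=32, North=33 ⇒ Orwell
Orwell: North=20 ⇒ North
NN route Elm → Willow → Ivy → Orwell → North → Elm costs 112.
Optimal: Elm → Willow → Ivy → North → Orwell → Elm costs 97 (by enumerating all 12 distinct tours).
Excess = 112 − 97 = 15.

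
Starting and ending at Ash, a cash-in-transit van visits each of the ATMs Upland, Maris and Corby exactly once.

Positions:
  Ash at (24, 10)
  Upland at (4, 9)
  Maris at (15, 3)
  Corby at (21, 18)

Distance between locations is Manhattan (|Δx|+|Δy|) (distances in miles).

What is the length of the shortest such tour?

Ash→Upland→Maris→Corby→Ash: 21+17+21+11 = 70
Ash→Upland→Corby→Maris→Ash: 21+26+21+16 = 84
Ash→Maris→Upland→Corby→Ash: 16+17+26+11 = 70
The minimum is 70.
One optimal route: Ash → Upland → Maris → Corby → Ash (or its reverse).

Minimum total distance: 70 miles.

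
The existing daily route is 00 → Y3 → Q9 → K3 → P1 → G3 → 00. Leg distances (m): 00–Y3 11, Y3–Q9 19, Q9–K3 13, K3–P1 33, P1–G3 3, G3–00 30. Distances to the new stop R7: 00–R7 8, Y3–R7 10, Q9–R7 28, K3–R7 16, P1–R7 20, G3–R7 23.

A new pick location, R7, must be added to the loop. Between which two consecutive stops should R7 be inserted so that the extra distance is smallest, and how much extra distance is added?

Insertion cost between consecutive stops i–j is d(i,R7) + d(R7,j) − d(i,j):
  between 00 and Y3: 8 + 10 − 11 = 7
  between Y3 and Q9: 10 + 28 − 19 = 19
  between Q9 and K3: 28 + 16 − 13 = 31
  between K3 and P1: 16 + 20 − 33 = 3
  between P1 and G3: 20 + 23 − 3 = 40
  between G3 and 00: 23 + 8 − 30 = 1
Cheapest insertion is between G3 and 00, adding 1.
New total = 109 + 1 = 110.

Minimum extra distance: 1 m, inserting R7 between G3 and 00.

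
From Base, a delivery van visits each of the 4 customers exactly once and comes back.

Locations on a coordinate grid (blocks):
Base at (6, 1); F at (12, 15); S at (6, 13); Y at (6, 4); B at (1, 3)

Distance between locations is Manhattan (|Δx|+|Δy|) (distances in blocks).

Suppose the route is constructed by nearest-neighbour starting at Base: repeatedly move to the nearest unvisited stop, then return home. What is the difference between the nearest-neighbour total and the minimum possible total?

Base: Y=3, B=7, S=12, F=20 ⇒ Y
Y: B=6, S=9, F=17 ⇒ B
B: S=15, F=23 ⇒ S
S: F=8 ⇒ F
NN route Base → Y → B → S → F → Base costs 52.
Optimal: Base → F → S → Y → B → Base costs 50 (by enumerating all 12 distinct tours).
Excess = 52 − 50 = 2.

2 blocks longer than the optimal tour.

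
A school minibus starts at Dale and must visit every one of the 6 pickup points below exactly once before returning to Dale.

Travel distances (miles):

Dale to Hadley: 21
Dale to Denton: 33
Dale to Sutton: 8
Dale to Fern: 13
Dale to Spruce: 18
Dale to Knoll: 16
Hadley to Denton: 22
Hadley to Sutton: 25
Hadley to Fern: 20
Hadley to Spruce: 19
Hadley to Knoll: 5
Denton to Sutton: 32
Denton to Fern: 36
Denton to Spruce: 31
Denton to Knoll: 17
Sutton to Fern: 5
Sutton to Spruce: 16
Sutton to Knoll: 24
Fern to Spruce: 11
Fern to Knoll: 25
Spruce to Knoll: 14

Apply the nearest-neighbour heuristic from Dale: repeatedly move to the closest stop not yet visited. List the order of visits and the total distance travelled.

Dale → [Sutton:8 / Fern:13 / Knoll:16 / Spruce:18 / Hadley:21 / Denton:33] → Sutton (8)
Sutton → [Fern:5 / Spruce:16 / Knoll:24 / Hadley:25 / Denton:32] → Fern (5)
Fern → [Spruce:11 / Hadley:20 / Knoll:25 / Denton:36] → Spruce (11)
Spruce → [Knoll:14 / Hadley:19 / Denton:31] → Knoll (14)
Knoll → [Hadley:5 / Denton:17] → Hadley (5)
Hadley → [Denton:22] → Denton (22)
Return Denton→Dale: 33.
Total = 8 + 5 + 11 + 14 + 5 + 22 + 33 = 98.

Total distance 98 miles via the nearest-neighbour route Dale → Sutton → Fern → Spruce → Knoll → Hadley → Denton → Dale.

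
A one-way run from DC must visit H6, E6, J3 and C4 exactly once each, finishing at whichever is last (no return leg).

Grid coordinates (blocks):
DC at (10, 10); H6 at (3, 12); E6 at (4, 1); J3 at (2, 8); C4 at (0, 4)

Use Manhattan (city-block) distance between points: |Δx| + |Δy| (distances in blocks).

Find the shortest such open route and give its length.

There are 4! = 24 possible orderings.
DC - H6 - E6 - J3 - C4: 9+12+9+6 = 36
DC - H6 - E6 - C4 - J3: 9+12+7+6 = 34
DC - H6 - J3 - E6 - C4: 9+5+9+7 = 30
DC - H6 - J3 - C4 - E6: 9+5+6+7 = 27
DC - H6 - C4 - E6 - J3: 9+11+7+9 = 36
DC - H6 - C4 - J3 - E6: 9+11+6+9 = 35
DC - E6 - H6 - J3 - C4: 15+12+5+6 = 38
DC - E6 - H6 - C4 - J3: 15+12+11+6 = 44
DC - E6 - J3 - H6 - C4: 15+9+5+11 = 40
DC - E6 - J3 - C4 - H6: 15+9+6+11 = 41
DC - E6 - C4 - H6 - J3: 15+7+11+5 = 38
DC - E6 - C4 - J3 - H6: 15+7+6+5 = 33
DC - J3 - H6 - E6 - C4: 10+5+12+7 = 34
DC - J3 - H6 - C4 - E6: 10+5+11+7 = 33
… (10 more)
The minimum is 27.
One shortest path: DC → H6 → J3 → C4 → E6.

Shortest open route: 27 blocks.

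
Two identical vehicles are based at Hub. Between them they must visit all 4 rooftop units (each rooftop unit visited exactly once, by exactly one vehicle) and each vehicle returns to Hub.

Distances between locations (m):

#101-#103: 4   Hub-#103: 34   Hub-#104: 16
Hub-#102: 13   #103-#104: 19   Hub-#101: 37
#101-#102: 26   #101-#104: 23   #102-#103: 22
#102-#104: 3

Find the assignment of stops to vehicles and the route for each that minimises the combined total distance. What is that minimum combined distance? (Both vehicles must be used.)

Minimum combined distance: 102 m.

Check every non-empty split of the stops between the two vehicles; for each half take its own optimal tour:
  {#101} + {#102, #103, #104}: 74 + 69 = 143
  {#102} + {#101, #103, #104}: 26 + 76 = 102
  {#101, #102} + {#103, #104}: 76 + 69 = 145
  {#103} + {#101, #102, #104}: 68 + 76 = 144
  {#101, #103} + {#102, #104}: 75 + 32 = 107
  {#102, #103} + {#101, #104}: 69 + 76 = 145
  … (7 splits in total)
Best: vehicle 1 Hub → #102 → Hub = 26; vehicle 2 Hub → #101 → #103 → #104 → Hub = 76; combined 102.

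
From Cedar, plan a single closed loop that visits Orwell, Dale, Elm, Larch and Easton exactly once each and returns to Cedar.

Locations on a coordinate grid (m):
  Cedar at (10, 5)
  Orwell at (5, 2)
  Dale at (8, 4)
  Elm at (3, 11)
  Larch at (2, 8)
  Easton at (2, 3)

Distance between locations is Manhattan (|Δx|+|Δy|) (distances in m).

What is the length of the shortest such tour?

Shortest round trip = 34 m.

There are 60 distinct closed tours to check (reversals are equivalent).
Cedar → Orwell → Dale → Elm → Larch → Easton → Cedar: 8+5+12+4+5+10 = 44
Cedar → Orwell → Dale → Elm → Easton → Larch → Cedar: 8+5+12+9+5+11 = 50
Cedar → Orwell → Dale → Larch → Elm → Easton → Cedar: 8+5+10+4+9+10 = 46
Cedar → Orwell → Dale → Larch → Easton → Elm → Cedar: 8+5+10+5+9+13 = 50
Cedar → Orwell → Dale → Easton → Elm → Larch → Cedar: 8+5+7+9+4+11 = 44
Cedar → Orwell → Dale → Easton → Larch → Elm → Cedar: 8+5+7+5+4+13 = 42
Cedar → Orwell → Elm → Dale → Larch → Easton → Cedar: 8+11+12+10+5+10 = 56
Cedar → Orwell → Elm → Dale → Easton → Larch → Cedar: 8+11+12+7+5+11 = 54
Cedar → Orwell → Elm → Larch → Dale → Easton → Cedar: 8+11+4+10+7+10 = 50
Cedar → Orwell → Elm → Larch → Easton → Dale → Cedar: 8+11+4+5+7+3 = 38
Cedar → Orwell → Elm → Easton → Dale → Larch → Cedar: 8+11+9+7+10+11 = 56
Cedar → Orwell → Elm → Easton → Larch → Dale → Cedar: 8+11+9+5+10+3 = 46
Cedar → Orwell → Larch → Dale → Elm → Easton → Cedar: 8+9+10+12+9+10 = 58
Cedar → Orwell → Larch → Dale → Easton → Elm → Cedar: 8+9+10+7+9+13 = 56
… (46 more)
Cedar → Dale → Orwell → Easton → Larch → Elm → Cedar: 3+5+4+5+4+13 = 34  ← best
The minimum is 34.
One optimal route: Cedar → Dale → Orwell → Easton → Larch → Elm → Cedar (or its reverse).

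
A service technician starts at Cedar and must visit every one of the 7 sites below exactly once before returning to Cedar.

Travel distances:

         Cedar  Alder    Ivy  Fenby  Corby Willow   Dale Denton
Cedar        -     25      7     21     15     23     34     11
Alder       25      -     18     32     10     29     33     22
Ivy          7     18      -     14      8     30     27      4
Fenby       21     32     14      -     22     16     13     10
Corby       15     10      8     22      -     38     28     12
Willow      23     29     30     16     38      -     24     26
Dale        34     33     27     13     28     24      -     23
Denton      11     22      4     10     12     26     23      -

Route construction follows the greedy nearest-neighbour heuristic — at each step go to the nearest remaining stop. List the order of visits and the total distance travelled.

112 along Cedar → Ivy → Denton → Fenby → Dale → Willow → Alder → Corby → Cedar.

From Cedar: distances to unvisited — Ivy=7, Denton=11, Corby=15, Fenby=21, Willow=23, Alder=25, Dale=34. Nearest is Ivy (7).
From Ivy: distances to unvisited — Denton=4, Corby=8, Fenby=14, Alder=18, Dale=27, Willow=30. Nearest is Denton (4).
From Denton: distances to unvisited — Fenby=10, Corby=12, Alder=22, Dale=23, Willow=26. Nearest is Fenby (10).
From Fenby: distances to unvisited — Dale=13, Willow=16, Corby=22, Alder=32. Nearest is Dale (13).
From Dale: distances to unvisited — Willow=24, Corby=28, Alder=33. Nearest is Willow (24).
From Willow: distances to unvisited — Alder=29, Corby=38. Nearest is Alder (29).
From Alder: distances to unvisited — Corby=10. Nearest is Corby (10).
Return Corby→Cedar: 15.
Total = 7 + 4 + 10 + 13 + 24 + 29 + 10 + 15 = 112.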